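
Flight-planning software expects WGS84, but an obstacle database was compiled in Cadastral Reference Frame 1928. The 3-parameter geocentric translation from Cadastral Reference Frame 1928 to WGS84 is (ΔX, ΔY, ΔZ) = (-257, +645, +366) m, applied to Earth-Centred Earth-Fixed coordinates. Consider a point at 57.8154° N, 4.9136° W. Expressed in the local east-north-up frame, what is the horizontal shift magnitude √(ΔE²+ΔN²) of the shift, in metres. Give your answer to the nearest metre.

The local east axis at (φ, λ) is (−sin λ, cos λ, 0), so ΔE = −sin(-4.9136°)·(-257) + cos(-4.9136°)·645 = 620.62 m.
The local north axis is (−sin φ cos λ, −sin φ sin λ, cos φ), giving ΔN = 216.709 + 46.757 + 194.949 = 458.42 m.
Horizontal magnitude = √(ΔE² + ΔN²) = √(620.62² + 458.42²) = 771.56 m.

772 m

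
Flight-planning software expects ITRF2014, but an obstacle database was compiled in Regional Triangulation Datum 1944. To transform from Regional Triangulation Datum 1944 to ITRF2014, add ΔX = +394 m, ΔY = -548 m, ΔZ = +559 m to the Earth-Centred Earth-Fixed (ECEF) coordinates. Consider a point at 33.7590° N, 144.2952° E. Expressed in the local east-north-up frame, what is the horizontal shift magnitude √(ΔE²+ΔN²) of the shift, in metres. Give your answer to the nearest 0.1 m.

At φ = 33.7590°, λ = 144.2952°: sin φ = 0.555701, cos φ = 0.831382, sin λ = 0.583609, cos λ = -0.812035.
ΔE = −sin λ·ΔX + cos λ·ΔY = −(0.583609)·(394) + (-0.812035)·(-548) = 215.05 m.
ΔN = −sin φ cos λ·ΔX − sin φ sin λ·ΔY + cos φ·ΔZ = −(0.555701)(-0.812035)(394) − (0.555701)(0.583609)(-548) + (0.831382)(559) = 820.26 m.
Horizontal magnitude = √(ΔE² + ΔN²) = √(215.05² + 820.26²) = 847.98 m.

848.0 m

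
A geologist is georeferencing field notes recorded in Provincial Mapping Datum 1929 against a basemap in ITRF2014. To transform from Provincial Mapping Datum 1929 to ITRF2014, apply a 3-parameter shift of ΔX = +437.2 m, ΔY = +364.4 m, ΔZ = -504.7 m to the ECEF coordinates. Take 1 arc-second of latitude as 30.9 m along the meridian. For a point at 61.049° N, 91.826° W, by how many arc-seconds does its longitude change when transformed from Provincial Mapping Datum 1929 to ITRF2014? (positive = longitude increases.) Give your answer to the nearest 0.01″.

sin φ = 0.875034, cos φ = 0.484061, sin λ = -0.999492, cos λ = -0.031864.
East component: ΔE = −sin λ·ΔX + cos λ·ΔY = −(-0.999492)(437.2) + (-0.031864)(364.4) = 425.37 m.
1° of latitude spans 3600 × 30.90 = 111240 m; at latitude φ, 1° of longitude spans that × cos φ = 53847.0 m, so Δλ = 425.37 / 53847.0 × 3600 = 28.438″.

Δλ = 28.44″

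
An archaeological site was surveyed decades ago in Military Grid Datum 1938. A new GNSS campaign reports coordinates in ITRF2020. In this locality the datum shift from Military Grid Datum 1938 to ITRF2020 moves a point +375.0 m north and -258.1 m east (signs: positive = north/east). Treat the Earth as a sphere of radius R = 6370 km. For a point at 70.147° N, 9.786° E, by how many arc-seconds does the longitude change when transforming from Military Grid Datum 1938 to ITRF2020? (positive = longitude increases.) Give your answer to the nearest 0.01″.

At latitude 70.147°, cos φ = 0.339608.
One radian of longitude at latitude φ spans R cos φ, so Δλ = ΔE / (R cos φ) = -258.1 / (6370000 × 0.339608) = -1.1931e-04 rad = -24.609″.

Δλ = -24.61″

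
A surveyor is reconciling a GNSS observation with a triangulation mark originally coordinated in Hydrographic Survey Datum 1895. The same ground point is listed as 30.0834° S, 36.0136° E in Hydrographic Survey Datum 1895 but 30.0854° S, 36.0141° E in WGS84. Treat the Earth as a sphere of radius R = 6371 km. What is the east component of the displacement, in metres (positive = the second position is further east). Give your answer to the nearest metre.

Δφ = -30.0854° − -30.0834° = -0.0020°; Δλ = 36.0141° − 36.0136° = +0.0005°.
1° along a meridian = πR/180 = 111195 m.
ΔN = Δφ × 111195 = -222.4 m; ΔE = Δλ × 111195 × cos(-30.0834°) = +0.0005 × 111195 × 0.865297 = 48.1 m.

ΔE = 48 m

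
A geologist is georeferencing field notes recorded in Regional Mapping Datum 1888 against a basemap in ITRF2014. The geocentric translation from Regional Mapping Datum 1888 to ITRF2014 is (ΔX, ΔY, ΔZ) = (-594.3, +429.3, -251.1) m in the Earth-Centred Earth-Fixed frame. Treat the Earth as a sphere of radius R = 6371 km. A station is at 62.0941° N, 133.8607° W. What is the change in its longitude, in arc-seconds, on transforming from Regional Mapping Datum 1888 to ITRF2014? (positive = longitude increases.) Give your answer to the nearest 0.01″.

Δλ = -50.22″

sin φ = 0.883717, cos φ = 0.468021, sin λ = -0.721027, cos λ = -0.692907.
East component: ΔE = −sin λ·ΔX + cos λ·ΔY = −(-0.721027)(-594.3) + (-0.692907)(429.3) = -725.97 m.
1° of latitude spans πR/180 = 111195 m; at latitude φ, 1° of longitude spans that × cos φ = 52041.5 m, so Δλ = -725.97 / 52041.5 × 3600 = -50.219″.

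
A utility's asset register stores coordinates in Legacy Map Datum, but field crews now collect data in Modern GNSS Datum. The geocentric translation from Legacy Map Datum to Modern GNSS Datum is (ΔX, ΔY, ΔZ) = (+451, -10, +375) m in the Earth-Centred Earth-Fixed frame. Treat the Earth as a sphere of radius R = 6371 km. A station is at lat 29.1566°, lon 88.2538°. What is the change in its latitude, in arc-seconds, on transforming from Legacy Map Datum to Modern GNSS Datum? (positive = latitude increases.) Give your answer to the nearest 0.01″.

sin φ = 0.487198, cos φ = 0.873291, sin λ = 0.999536, cos λ = 0.030472.
North component: ΔN = −sin φ cos λ·ΔX − sin φ sin λ·ΔY + cos φ·ΔZ = −(0.487198)(0.030472)(451) − (0.487198)(0.999536)(-10) + (0.873291)(375) = 325.66 m.
1° of latitude spans πR/180 = 111195 m, so Δφ = 325.66 / 111195 × 3600 = 10.543″.

Δφ = 10.54″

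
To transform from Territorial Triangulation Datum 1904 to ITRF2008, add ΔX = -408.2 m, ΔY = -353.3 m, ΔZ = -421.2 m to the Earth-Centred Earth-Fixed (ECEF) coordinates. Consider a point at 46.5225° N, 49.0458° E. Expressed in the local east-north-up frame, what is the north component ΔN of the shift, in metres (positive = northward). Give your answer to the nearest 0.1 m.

ΔN = 98.0 m

The local north axis is (−sin φ cos λ, −sin φ sin λ, cos φ), giving ΔN = 194.151 + 193.619 − 289.815 = 97.96 m.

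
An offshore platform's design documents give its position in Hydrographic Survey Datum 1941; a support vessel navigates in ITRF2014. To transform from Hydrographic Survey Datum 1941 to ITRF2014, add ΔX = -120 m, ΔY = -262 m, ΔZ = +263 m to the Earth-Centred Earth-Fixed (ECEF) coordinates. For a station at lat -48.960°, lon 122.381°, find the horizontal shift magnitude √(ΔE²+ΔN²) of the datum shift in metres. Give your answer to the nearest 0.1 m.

The local east axis at (φ, λ) is (−sin λ, cos λ, 0), so ΔE = −sin(122.381°)·(-120) + cos(122.381°)·(-262) = 241.65 m.
The local north axis is (−sin φ cos λ, −sin φ sin λ, cos φ), giving ΔN = 48.472 − 166.886 + 172.682 = 54.27 m.
Horizontal magnitude = √(ΔE² + ΔN²) = √(241.65² + 54.27²) = 247.67 m.

247.7 m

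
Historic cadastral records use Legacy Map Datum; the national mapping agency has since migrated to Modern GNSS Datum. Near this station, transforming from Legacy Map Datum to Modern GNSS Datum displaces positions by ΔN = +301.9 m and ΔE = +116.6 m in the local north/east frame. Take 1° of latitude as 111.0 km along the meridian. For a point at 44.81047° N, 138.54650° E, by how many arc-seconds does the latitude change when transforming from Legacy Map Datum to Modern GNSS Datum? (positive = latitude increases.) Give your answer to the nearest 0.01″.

Δφ = 9.79″

1° of latitude = 111.0 km, so Δφ = 301.9 / 111000 = 0.0027198° = 9.791″.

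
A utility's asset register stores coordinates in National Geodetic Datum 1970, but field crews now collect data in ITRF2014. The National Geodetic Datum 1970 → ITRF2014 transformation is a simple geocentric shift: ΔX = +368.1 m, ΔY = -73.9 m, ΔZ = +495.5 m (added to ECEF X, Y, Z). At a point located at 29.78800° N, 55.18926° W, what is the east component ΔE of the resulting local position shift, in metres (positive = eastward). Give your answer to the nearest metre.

The local east axis at (φ, λ) is (−sin λ, cos λ, 0), so ΔE = −sin(-55.18926°)·368.1 + cos(-55.18926°)·(-73.9) = 260.04 m.

ΔE = 260 m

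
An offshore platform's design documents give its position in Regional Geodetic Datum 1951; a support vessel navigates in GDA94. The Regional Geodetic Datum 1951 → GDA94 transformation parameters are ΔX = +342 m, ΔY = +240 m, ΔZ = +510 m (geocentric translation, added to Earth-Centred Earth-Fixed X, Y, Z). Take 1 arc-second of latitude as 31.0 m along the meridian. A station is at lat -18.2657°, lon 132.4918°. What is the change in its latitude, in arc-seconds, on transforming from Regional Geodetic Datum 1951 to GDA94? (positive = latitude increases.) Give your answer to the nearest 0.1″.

Δφ = 15.1″

sin φ = -0.313424, cos φ = 0.949613, sin λ = 0.737374, cos λ = -0.675485.
North component: ΔN = −sin φ cos λ·ΔX − sin φ sin λ·ΔY + cos φ·ΔZ = −(-0.313424)(-0.675485)(342) − (-0.313424)(0.737374)(240) + (0.949613)(510) = 467.36 m.
1° of latitude spans 3600 × 31.00 = 111600 m, so Δφ = 467.36 / 111600 × 3600 = 15.076″.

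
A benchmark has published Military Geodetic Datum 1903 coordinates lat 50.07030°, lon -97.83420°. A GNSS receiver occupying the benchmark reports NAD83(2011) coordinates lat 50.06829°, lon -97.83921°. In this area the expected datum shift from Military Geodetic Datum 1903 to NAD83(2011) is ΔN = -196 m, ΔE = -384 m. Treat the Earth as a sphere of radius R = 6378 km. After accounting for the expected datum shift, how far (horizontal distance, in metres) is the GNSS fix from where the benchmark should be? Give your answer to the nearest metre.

Observed coordinate differences: Δφ = -0.00201°, Δλ = -0.00501°.
Converting to metres (1° lat = 111317 m, cos φ = 0.641847): observed ΔN = -223.7 m, observed ΔE = -358.0 m.
Subtracting the expected shift leaves a residual of -223.7 − (-196) = -27.7 m north and -358.0 − (-384) = 26.0 m east.
Residual distance = √((-27.7)² + 26.0²) = 38.1 m.

38 m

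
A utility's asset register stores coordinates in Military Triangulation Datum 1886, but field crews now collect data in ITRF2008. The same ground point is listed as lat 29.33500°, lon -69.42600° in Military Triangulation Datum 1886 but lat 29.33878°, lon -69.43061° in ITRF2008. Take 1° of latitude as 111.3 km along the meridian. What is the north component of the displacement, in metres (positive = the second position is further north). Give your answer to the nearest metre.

Δφ = 29.33878° − 29.33500° = +0.00378°; Δλ = -69.43061° − -69.42600° = -0.00461°.
ΔN = Δφ × 111300 = 420.7 m; ΔE = Δλ × 111300 × cos(29.33500°) = -0.00461 × 111300 × 0.871770 = -447.3 m.

ΔN = 421 m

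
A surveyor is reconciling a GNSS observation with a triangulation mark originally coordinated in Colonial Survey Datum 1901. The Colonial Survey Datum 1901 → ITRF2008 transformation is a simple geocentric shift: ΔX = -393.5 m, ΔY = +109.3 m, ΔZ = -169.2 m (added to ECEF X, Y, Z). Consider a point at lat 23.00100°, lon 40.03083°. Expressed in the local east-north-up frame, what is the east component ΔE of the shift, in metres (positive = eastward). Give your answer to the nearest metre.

ΔE = 337 m

The local east axis at (φ, λ) is (−sin λ, cos λ, 0), so ΔE = −sin(40.03083°)·(-393.5) + cos(40.03083°)·109.3 = 336.79 m.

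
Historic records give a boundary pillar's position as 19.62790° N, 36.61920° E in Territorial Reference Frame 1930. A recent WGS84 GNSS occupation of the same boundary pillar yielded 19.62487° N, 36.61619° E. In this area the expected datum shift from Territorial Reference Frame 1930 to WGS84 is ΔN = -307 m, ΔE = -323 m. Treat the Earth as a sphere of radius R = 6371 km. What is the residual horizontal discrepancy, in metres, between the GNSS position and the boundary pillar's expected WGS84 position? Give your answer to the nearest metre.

Observed coordinate differences: Δφ = -0.00303°, Δλ = -0.00301°.
Converting to metres (1° lat = 111195 m, cos φ = 0.941894): observed ΔN = -336.9 m, observed ΔE = -315.2 m.
Subtracting the expected shift leaves a residual of -336.9 − (-307) = -29.9 m north and -315.2 − (-323) = 7.8 m east.
Residual distance = √((-29.9)² + 7.8²) = 30.9 m.

31 m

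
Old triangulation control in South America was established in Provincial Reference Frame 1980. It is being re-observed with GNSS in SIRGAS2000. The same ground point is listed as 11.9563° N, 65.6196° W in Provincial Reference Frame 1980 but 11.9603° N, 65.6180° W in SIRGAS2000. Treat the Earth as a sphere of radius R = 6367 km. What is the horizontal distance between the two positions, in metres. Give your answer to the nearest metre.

477 m

Δφ = 11.9603° − 11.9563° = +0.0040°; Δλ = -65.6180° − -65.6196° = +0.0016°.
1° along a meridian = πR/180 = 111125 m.
ΔN = Δφ × 111125 = 444.5 m; ΔE = Δλ × 111125 × cos(11.9563°) = +0.0016 × 111125 × 0.978306 = 173.9 m.
Distance = √(ΔE² + ΔN²) = √(173.9² + 444.5²) = 477.3 m.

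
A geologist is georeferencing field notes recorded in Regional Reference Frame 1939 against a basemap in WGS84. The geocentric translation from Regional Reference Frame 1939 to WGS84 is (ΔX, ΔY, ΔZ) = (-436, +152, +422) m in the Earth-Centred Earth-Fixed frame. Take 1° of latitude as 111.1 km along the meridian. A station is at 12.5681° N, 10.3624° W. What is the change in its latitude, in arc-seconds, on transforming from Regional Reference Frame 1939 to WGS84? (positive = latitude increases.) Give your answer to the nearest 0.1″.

Δφ = 16.6″

sin φ = 0.217600, cos φ = 0.976038, sin λ = -0.179874, cos λ = 0.983690.
North component: ΔN = −sin φ cos λ·ΔX − sin φ sin λ·ΔY + cos φ·ΔZ = −(0.217600)(0.983690)(-436) − (0.217600)(-0.179874)(152) + (0.976038)(422) = 511.16 m.
1° of latitude spans 111100 m, so Δφ = 511.16 / 111100 × 3600 = 16.563″.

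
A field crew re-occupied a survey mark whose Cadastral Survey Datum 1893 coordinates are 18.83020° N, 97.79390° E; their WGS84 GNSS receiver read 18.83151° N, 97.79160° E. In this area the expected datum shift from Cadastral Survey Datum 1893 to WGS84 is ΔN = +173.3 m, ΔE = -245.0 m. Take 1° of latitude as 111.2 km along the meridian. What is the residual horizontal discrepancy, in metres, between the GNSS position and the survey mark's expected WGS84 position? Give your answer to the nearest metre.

28 m

Observed coordinate differences: Δφ = +0.00131°, Δλ = -0.00230°.
Converting to metres (1° lat = 111200 m, cos φ = 0.946479): observed ΔN = 145.7 m, observed ΔE = -242.1 m.
Subtracting the expected shift leaves a residual of 145.7 − (173.3) = -27.6 m north and -242.1 − (-245.0) = 2.9 m east.
Residual distance = √((-27.6)² + 2.9²) = 27.8 m.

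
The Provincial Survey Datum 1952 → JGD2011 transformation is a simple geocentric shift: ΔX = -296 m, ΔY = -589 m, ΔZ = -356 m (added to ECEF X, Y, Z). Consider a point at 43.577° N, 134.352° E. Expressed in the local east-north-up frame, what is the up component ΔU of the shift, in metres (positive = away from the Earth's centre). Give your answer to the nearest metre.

At φ = 43.577°, λ = 134.352°: sin φ = 0.689329, cos φ = 0.724449, sin λ = 0.715059, cos λ = -0.699065.
ΔU = cos φ cos λ·ΔX + cos φ sin λ·ΔY + sin φ·ΔZ = (0.724449)(-0.699065)(-296) + (0.724449)(0.715059)(-589) + (0.689329)(-356) = -400.61 m.

ΔU = -401 m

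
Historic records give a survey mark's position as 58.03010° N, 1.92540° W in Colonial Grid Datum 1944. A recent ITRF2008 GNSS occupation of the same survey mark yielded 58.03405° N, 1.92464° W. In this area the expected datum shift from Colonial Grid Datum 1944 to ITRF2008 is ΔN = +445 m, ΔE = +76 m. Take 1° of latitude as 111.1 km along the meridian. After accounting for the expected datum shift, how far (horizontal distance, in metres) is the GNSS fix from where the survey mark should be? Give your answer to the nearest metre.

Observed coordinate differences: Δφ = +0.00395°, Δλ = +0.00076°.
Converting to metres (1° lat = 111100 m, cos φ = 0.529474): observed ΔN = 438.8 m, observed ΔE = 44.7 m.
Subtracting the expected shift leaves a residual of 438.8 − (445) = -6.2 m north and 44.7 − (76) = -31.3 m east.
Residual distance = √((-6.2)² + (-31.3)²) = 31.9 m.

32 m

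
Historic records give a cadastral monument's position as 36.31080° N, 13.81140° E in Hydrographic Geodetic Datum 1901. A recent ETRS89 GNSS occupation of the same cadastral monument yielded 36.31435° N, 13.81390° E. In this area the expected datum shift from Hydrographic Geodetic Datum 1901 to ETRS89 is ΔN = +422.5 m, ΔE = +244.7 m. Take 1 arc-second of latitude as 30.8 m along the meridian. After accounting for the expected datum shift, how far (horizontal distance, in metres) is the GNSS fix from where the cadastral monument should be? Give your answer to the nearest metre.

Observed coordinate differences: Δφ = +0.00355°, Δλ = +0.00250°.
Converting to metres (1° lat = 110880 m, cos φ = 0.805817): observed ΔN = 393.6 m, observed ΔE = 223.4 m.
Subtracting the expected shift leaves a residual of 393.6 − (422.5) = -28.9 m north and 223.4 − (244.7) = -21.3 m east.
Residual distance = √((-28.9)² + (-21.3)²) = 35.9 m.

36 m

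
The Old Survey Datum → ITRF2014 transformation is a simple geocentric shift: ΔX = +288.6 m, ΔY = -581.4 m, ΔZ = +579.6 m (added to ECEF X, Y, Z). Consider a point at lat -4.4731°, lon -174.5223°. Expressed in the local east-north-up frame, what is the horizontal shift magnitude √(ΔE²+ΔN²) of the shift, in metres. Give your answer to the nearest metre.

825 m

At φ = -4.4731°, λ = -174.5223°: sin φ = -0.077991, cos φ = 0.996954, sin λ = -0.095458, cos λ = -0.995433.
ΔE = −sin λ·ΔX + cos λ·ΔY = −(-0.095458)·(288.6) + (-0.995433)·(-581.4) = 606.29 m.
ΔN = −sin φ cos λ·ΔX − sin φ sin λ·ΔY + cos φ·ΔZ = −(-0.077991)(-0.995433)(288.6) − (-0.077991)(-0.095458)(-581.4) + (0.996954)(579.6) = 559.76 m.
Horizontal magnitude = √(ΔE² + ΔN²) = √(606.29² + 559.76²) = 825.18 m.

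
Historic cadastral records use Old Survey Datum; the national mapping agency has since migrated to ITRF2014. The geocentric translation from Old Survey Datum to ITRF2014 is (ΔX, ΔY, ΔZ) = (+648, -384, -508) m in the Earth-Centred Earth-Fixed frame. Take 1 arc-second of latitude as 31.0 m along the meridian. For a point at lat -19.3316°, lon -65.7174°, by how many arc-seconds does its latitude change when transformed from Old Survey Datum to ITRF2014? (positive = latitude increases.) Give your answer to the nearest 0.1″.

Δφ = -8.9″

sin φ = -0.331035, cos φ = 0.943619, sin λ = -0.911528, cos λ = 0.411238.
North component: ΔN = −sin φ cos λ·ΔX − sin φ sin λ·ΔY + cos φ·ΔZ = −(-0.331035)(0.411238)(648) − (-0.331035)(-0.911528)(-384) + (0.943619)(-508) = -275.27 m.
1° of latitude spans 3600 × 31.00 = 111600 m, so Δφ = -275.27 / 111600 × 3600 = -8.880″.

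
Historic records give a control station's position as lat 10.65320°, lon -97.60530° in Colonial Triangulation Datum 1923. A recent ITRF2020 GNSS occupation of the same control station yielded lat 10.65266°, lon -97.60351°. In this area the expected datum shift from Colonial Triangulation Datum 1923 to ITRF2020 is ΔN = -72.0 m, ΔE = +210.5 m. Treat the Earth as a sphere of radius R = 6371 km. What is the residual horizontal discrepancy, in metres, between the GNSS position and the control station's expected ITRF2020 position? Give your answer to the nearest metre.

Observed coordinate differences: Δφ = -0.00054°, Δλ = +0.00179°.
Converting to metres (1° lat = 111195 m, cos φ = 0.982764): observed ΔN = -60.0 m, observed ΔE = 195.6 m.
Subtracting the expected shift leaves a residual of -60.0 − (-72.0) = 12.0 m north and 195.6 − (210.5) = -14.9 m east.
Residual distance = √(12.0² + (-14.9)²) = 19.1 m.

19 m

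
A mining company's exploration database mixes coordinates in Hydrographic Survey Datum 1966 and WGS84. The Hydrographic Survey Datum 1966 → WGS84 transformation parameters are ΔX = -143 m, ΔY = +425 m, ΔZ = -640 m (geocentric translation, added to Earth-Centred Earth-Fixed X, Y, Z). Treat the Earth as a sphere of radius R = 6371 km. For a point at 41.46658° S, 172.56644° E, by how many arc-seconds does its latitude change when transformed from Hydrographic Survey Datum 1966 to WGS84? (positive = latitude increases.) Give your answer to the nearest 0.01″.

sin φ = -0.662183, cos φ = 0.749342, sin λ = 0.129376, cos λ = -0.991596.
North component: ΔN = −sin φ cos λ·ΔX − sin φ sin λ·ΔY + cos φ·ΔZ = −(-0.662183)(-0.991596)(-143) − (-0.662183)(0.129376)(425) + (0.749342)(-640) = -349.27 m.
1° of latitude spans πR/180 = 111195 m, so Δφ = -349.27 / 111195 × 3600 = -11.308″.

Δφ = -11.31″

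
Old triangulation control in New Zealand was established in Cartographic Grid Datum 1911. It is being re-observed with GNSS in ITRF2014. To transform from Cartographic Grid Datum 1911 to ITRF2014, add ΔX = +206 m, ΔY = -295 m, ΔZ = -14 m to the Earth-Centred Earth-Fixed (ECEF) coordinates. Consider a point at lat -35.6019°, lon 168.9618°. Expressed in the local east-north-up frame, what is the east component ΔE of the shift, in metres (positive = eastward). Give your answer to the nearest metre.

At φ = -35.6019°, λ = 168.9618°: sin φ = -0.582150, cos φ = 0.813081, sin λ = 0.191463, cos λ = -0.981500.
ΔE = −sin λ·ΔX + cos λ·ΔY = −(0.191463)·(206) + (-0.981500)·(-295) = 250.10 m.

ΔE = 250 m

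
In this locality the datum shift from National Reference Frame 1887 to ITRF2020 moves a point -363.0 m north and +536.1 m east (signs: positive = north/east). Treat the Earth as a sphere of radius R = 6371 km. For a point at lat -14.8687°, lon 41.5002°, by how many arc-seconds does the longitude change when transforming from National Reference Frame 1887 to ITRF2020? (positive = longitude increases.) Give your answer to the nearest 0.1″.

At latitude -14.8687°, cos φ = 0.966516.
One radian of longitude at latitude φ spans R cos φ, so Δλ = ΔE / (R cos φ) = 536.1 / (6371000 × 0.966516) = 8.7062e-05 rad = 17.958″.

Δλ = 18.0″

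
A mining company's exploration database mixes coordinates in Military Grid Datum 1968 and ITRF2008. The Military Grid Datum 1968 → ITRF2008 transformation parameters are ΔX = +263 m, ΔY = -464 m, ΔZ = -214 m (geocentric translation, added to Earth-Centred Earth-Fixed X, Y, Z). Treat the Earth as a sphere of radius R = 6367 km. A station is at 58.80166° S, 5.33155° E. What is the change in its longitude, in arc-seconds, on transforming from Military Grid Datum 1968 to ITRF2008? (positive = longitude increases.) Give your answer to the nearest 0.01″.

Δλ = -30.42″

sin φ = -0.855379, cos φ = 0.518002, sin λ = 0.092919, cos λ = 0.995674.
East component: ΔE = −sin λ·ΔX + cos λ·ΔY = −(0.092919)(263) + (0.995674)(-464) = -486.43 m.
1° of latitude spans πR/180 = 111125 m; at latitude φ, 1° of longitude spans that × cos φ = 57563.1 m, so Δλ = -486.43 / 57563.1 × 3600 = -30.421″.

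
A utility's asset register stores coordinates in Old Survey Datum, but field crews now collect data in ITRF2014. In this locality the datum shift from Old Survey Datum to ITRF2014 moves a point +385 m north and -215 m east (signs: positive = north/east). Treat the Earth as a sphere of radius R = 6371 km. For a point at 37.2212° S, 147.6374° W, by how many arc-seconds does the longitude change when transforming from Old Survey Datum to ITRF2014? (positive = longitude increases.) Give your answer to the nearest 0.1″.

Δλ = -8.7″

At latitude -37.2212°, cos φ = 0.796306.
One radian of longitude at latitude φ spans R cos φ, so Δλ = ΔE / (R cos φ) = -215.0 / (6371000 × 0.796306) = -4.2379e-05 rad = -8.741″.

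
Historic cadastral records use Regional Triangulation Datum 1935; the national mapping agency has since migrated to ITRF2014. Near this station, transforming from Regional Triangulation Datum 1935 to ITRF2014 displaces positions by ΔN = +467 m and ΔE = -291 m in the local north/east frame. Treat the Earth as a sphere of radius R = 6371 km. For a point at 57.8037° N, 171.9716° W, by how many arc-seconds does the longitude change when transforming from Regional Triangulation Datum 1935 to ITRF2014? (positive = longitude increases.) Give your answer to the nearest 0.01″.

Δλ = -17.68″

At latitude 57.8037°, cos φ = 0.532822.
One radian of longitude at latitude φ spans R cos φ, so Δλ = ΔE / (R cos φ) = -291.0 / (6371000 × 0.532822) = -8.5724e-05 rad = -17.682″.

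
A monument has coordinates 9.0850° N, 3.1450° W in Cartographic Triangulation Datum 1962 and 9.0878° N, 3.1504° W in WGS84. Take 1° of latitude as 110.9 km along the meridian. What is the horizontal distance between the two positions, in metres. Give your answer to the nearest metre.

Δφ = 9.0878° − 9.0850° = +0.0028°; Δλ = -3.1504° − -3.1450° = -0.0054°.
ΔN = Δφ × 110900 = 310.5 m; ΔE = Δλ × 110900 × cos(9.0850°) = -0.0054 × 110900 × 0.987455 = -591.3 m.
Distance = √(ΔE² + ΔN²) = √((-591.3)² + 310.5²) = 667.9 m.

668 m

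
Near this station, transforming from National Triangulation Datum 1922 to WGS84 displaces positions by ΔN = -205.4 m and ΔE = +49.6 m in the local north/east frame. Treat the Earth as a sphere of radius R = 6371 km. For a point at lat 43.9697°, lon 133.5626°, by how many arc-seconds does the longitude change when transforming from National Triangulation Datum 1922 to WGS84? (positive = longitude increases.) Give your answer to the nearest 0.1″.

At latitude 43.9697°, cos φ = 0.719707.
One radian of longitude at latitude φ spans R cos φ, so Δλ = ΔE / (R cos φ) = 49.6 / (6371000 × 0.719707) = 1.0817e-05 rad = 2.231″.

Δλ = 2.2″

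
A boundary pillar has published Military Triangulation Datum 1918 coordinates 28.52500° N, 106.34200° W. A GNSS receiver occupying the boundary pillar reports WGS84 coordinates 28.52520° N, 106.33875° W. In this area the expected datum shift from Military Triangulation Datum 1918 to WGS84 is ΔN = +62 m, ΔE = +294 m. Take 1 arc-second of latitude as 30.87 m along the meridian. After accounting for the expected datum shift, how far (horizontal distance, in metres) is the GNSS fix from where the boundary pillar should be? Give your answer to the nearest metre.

Observed coordinate differences: Δφ = +0.00020°, Δλ = +0.00325°.
Converting to metres (1° lat = 111132 m, cos φ = 0.878609): observed ΔN = 22.2 m, observed ΔE = 317.3 m.
Subtracting the expected shift leaves a residual of 22.2 − (62) = -39.8 m north and 317.3 − (294) = 23.3 m east.
Residual distance = √((-39.8)² + 23.3²) = 46.1 m.

46 m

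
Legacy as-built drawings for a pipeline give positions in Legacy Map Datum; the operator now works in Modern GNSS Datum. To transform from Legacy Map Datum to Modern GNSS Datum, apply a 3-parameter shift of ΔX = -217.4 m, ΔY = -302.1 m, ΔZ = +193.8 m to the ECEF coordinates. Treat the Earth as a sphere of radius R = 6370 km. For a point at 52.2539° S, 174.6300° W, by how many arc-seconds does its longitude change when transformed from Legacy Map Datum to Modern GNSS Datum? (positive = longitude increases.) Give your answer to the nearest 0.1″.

sin φ = -0.790731, cos φ = 0.612163, sin λ = -0.093587, cos λ = -0.995611.
East component: ΔE = −sin λ·ΔX + cos λ·ΔY = −(-0.093587)(-217.4) + (-0.995611)(-302.1) = 280.43 m.
1° of latitude spans πR/180 = 111177 m; at latitude φ, 1° of longitude spans that × cos φ = 68058.8 m, so Δλ = 280.43 / 68058.8 × 3600 = 14.833″.

Δλ = 14.8″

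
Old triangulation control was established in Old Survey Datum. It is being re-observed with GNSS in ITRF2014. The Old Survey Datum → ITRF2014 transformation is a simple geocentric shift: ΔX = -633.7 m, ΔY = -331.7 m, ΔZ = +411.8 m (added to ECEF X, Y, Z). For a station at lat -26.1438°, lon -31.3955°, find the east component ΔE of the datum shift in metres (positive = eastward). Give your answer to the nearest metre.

ΔE = -613 m

At φ = -26.1438°, λ = -31.3955°: sin φ = -0.440626, cos φ = 0.897691, sin λ = -0.520943, cos λ = 0.853592.
ΔE = −sin λ·ΔX + cos λ·ΔY = −(-0.520943)·(-633.7) + (0.853592)·(-331.7) = -613.26 m.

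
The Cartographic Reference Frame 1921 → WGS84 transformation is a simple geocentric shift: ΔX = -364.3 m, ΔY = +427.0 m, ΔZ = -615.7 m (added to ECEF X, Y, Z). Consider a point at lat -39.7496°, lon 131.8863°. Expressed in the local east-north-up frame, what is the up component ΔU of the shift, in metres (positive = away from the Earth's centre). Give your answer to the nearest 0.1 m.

ΔU = 825.1 m

At φ = -39.7496°, λ = 131.8863°: sin φ = -0.639434, cos φ = 0.768846, sin λ = 0.744471, cos λ = -0.667655.
ΔU = cos φ cos λ·ΔX + cos φ sin λ·ΔY + sin φ·ΔZ = (0.768846)(-0.667655)(-364.3) + (0.768846)(0.744471)(427.0) + (-0.639434)(-615.7) = 825.11 m.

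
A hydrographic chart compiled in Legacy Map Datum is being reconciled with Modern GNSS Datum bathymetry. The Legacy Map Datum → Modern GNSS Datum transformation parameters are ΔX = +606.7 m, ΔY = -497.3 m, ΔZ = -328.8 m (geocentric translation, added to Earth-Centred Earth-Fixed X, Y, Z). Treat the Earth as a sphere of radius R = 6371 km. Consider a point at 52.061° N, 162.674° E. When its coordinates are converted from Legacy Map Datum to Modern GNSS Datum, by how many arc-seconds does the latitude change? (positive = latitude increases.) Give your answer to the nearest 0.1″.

sin φ = 0.788666, cos φ = 0.614822, sin λ = 0.297808, cos λ = -0.954626.
North component: ΔN = −sin φ cos λ·ΔX − sin φ sin λ·ΔY + cos φ·ΔZ = −(0.788666)(-0.954626)(606.7) − (0.788666)(0.297808)(-497.3) + (0.614822)(-328.8) = 371.42 m.
1° of latitude spans πR/180 = 111195 m, so Δφ = 371.42 / 111195 × 3600 = 12.025″.

Δφ = 12.0″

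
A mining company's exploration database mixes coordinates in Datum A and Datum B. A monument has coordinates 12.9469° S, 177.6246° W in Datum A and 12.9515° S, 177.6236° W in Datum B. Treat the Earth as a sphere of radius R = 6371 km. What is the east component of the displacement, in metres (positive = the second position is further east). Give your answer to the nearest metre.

Δφ = -12.9515° − -12.9469° = -0.0046°; Δλ = -177.6236° − -177.6246° = +0.0010°.
1° along a meridian = πR/180 = 111195 m.
ΔN = Δφ × 111195 = -511.5 m; ΔE = Δλ × 111195 × cos(-12.9469°) = +0.0010 × 111195 × 0.974578 = 108.4 m.

ΔE = 108 m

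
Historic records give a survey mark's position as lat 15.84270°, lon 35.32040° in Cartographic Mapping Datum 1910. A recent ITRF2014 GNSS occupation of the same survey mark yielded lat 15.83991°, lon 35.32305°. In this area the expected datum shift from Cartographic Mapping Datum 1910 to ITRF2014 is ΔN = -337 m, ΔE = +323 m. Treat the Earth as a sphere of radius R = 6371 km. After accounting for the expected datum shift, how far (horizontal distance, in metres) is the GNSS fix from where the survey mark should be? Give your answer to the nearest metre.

48 m

Observed coordinate differences: Δφ = -0.00279°, Δλ = +0.00265°.
Converting to metres (1° lat = 111195 m, cos φ = 0.962015): observed ΔN = -310.2 m, observed ΔE = 283.5 m.
Subtracting the expected shift leaves a residual of -310.2 − (-337) = 26.8 m north and 283.5 − (323) = -39.5 m east.
Residual distance = √(26.8² + (-39.5)²) = 47.7 m.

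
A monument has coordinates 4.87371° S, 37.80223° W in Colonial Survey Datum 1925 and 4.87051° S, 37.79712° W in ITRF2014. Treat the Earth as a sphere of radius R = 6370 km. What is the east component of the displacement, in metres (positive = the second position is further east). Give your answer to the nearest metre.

ΔE = 566 m

Δφ = -4.87051° − -4.87371° = +0.00320°; Δλ = -37.79712° − -37.80223° = +0.00511°.
1° along a meridian = πR/180 = 111177 m.
ΔN = Δφ × 111177 = 355.8 m; ΔE = Δλ × 111177 × cos(-4.87371°) = +0.00511 × 111177 × 0.996384 = 566.1 m.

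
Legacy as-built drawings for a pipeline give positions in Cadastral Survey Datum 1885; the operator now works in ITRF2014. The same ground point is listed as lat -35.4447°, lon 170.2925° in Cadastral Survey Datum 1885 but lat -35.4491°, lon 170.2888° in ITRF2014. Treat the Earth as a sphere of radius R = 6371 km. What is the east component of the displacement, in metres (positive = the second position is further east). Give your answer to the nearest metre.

ΔE = -335 m

Δφ = -35.4491° − -35.4447° = -0.0044°; Δλ = 170.2888° − 170.2925° = -0.0037°.
1° along a meridian = πR/180 = 111195 m.
ΔN = Δφ × 111195 = -489.3 m; ΔE = Δλ × 111195 × cos(-35.4447°) = -0.0037 × 111195 × 0.814676 = -335.2 m.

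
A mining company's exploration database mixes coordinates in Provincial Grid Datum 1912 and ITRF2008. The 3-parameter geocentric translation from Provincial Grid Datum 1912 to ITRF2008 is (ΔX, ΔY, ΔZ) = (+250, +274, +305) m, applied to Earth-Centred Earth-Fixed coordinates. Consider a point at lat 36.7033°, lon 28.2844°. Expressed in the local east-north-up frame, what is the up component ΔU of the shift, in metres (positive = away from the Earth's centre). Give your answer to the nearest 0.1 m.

ΔU = 462.9 m

The local up (radial) axis is (cos φ cos λ, cos φ sin λ, sin φ), giving ΔU = 176.505 + 104.094 + 182.290 = 462.89 m.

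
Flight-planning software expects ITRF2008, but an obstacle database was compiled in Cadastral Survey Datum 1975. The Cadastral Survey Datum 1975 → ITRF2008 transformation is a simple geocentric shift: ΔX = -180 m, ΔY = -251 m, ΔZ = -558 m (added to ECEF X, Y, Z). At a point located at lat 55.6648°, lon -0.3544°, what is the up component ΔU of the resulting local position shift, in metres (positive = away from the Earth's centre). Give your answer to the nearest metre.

At φ = 55.6648°, λ = -0.3544°: sin φ = 0.825752, cos φ = 0.564033, sin λ = -0.006185, cos λ = 0.999981.
ΔU = cos φ cos λ·ΔX + cos φ sin λ·ΔY + sin φ·ΔZ = (0.564033)(0.999981)(-180) + (0.564033)(-0.006185)(-251) + (0.825752)(-558) = -561.42 m.

ΔU = -561 m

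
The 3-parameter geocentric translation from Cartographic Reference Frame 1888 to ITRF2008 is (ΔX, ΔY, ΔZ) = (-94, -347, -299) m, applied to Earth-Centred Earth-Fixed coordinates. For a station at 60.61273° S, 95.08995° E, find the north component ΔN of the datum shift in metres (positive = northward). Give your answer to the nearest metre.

ΔN = -441 m

The local north axis is (−sin φ cos λ, −sin φ sin λ, cos φ), giving ΔN = 7.267 − 301.157 − 146.722 = -440.61 m.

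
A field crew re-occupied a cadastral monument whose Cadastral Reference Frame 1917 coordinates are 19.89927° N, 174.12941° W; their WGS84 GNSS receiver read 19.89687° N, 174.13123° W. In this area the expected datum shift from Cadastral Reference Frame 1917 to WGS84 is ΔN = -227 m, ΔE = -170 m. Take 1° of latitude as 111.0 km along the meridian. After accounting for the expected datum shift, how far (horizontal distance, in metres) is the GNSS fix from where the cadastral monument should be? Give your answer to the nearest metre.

44 m

Observed coordinate differences: Δφ = -0.00240°, Δλ = -0.00182°.
Converting to metres (1° lat = 111000 m, cos φ = 0.940292): observed ΔN = -266.4 m, observed ΔE = -190.0 m.
Subtracting the expected shift leaves a residual of -266.4 − (-227) = -39.4 m north and -190.0 − (-170) = -20.0 m east.
Residual distance = √((-39.4)² + (-20.0)²) = 44.2 m.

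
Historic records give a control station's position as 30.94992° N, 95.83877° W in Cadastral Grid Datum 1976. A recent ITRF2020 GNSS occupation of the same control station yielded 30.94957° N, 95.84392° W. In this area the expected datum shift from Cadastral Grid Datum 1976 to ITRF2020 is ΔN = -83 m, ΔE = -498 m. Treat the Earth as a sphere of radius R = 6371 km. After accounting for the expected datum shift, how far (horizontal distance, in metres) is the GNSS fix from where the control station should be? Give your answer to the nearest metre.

Observed coordinate differences: Δφ = -0.00035°, Δλ = -0.00515°.
Converting to metres (1° lat = 111195 m, cos φ = 0.857617): observed ΔN = -38.9 m, observed ΔE = -491.1 m.
Subtracting the expected shift leaves a residual of -38.9 − (-83) = 44.1 m north and -491.1 − (-498) = 6.9 m east.
Residual distance = √(44.1² + 6.9²) = 44.6 m.

45 m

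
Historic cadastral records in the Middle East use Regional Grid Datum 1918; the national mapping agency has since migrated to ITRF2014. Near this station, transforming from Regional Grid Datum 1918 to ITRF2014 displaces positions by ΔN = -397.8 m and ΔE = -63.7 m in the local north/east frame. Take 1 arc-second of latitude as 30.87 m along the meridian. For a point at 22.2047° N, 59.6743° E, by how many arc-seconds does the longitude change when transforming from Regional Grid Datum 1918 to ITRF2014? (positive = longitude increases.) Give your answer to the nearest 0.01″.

At latitude 22.2047°, cos φ = 0.925840.
1″ of longitude at this latitude = 30.87 × cos φ = 28.5807 m, so Δλ = -63.7 / 28.5807 = -2.229″.

Δλ = -2.23″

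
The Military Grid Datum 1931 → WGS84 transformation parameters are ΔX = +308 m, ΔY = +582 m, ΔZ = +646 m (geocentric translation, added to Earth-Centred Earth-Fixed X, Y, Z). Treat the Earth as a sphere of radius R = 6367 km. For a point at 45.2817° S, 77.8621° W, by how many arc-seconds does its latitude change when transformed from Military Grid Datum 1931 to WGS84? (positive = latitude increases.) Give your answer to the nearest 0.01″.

Δφ = 3.12″

sin φ = -0.710575, cos φ = 0.703622, sin λ = -0.977644, cos λ = 0.210265.
North component: ΔN = −sin φ cos λ·ΔX − sin φ sin λ·ΔY + cos φ·ΔZ = −(-0.710575)(0.210265)(308) − (-0.710575)(-0.977644)(582) + (0.703622)(646) = 96.25 m.
1° of latitude spans πR/180 = 111125 m, so Δφ = 96.25 / 111125 × 3600 = 3.118″.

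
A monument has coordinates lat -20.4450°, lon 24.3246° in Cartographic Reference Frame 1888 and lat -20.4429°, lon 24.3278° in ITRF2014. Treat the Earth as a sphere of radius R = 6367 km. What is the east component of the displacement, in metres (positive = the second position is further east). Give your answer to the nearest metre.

ΔE = 333 m

Δφ = -20.4429° − -20.4450° = +0.0021°; Δλ = 24.3278° − 24.3246° = +0.0032°.
1° along a meridian = πR/180 = 111125 m.
ΔN = Δφ × 111125 = 233.4 m; ΔE = Δλ × 111125 × cos(-20.4450°) = +0.0032 × 111125 × 0.937008 = 333.2 m.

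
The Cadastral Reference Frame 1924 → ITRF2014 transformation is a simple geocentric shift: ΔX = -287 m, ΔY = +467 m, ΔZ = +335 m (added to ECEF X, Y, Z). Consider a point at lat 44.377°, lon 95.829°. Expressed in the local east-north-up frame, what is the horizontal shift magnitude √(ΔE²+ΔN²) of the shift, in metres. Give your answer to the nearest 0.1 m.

The local east axis at (φ, λ) is (−sin λ, cos λ, 0), so ΔE = −sin(95.829°)·(-287) + cos(95.829°)·467 = 238.09 m.
The local north axis is (−sin φ cos λ, −sin φ sin λ, cos φ), giving ΔN = -20.385 − 324.920 + 239.442 = -105.86 m.
Horizontal magnitude = √(ΔE² + ΔN²) = √(238.09² + (-105.86)²) = 260.56 m.

260.6 m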